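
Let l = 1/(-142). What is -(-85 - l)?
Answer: 12069/142 ≈ 84.993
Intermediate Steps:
l = -1/142 ≈ -0.0070423
-(-85 - l) = -(-85 - 1*(-1/142)) = -(-85 + 1/142) = -1*(-12069/142) = 12069/142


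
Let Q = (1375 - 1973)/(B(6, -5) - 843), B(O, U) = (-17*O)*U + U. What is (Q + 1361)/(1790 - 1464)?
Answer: 8858/2119 ≈ 4.1803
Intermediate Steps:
B(O, U) = U - 17*O*U (B(O, U) = -17*O*U + U = U - 17*O*U)
Q = 23/13 (Q = (1375 - 1973)/(-5*(1 - 17*6) - 843) = -598/(-5*(1 - 102) - 843) = -598/(-5*(-101) - 843) = -598/(505 - 843) = -598/(-338) = -598*(-1/338) = 23/13 ≈ 1.7692)
(Q + 1361)/(1790 - 1464) = (23/13 + 1361)/(1790 - 1464) = (17716/13)/326 = (17716/13)*(1/326) = 8858/2119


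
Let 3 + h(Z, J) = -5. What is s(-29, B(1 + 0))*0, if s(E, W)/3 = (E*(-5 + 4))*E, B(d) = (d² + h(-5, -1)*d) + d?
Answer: 0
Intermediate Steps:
h(Z, J) = -8 (h(Z, J) = -3 - 5 = -8)
B(d) = d² - 7*d (B(d) = (d² - 8*d) + d = d² - 7*d)
s(E, W) = -3*E² (s(E, W) = 3*((E*(-5 + 4))*E) = 3*((E*(-1))*E) = 3*((-E)*E) = 3*(-E²) = -3*E²)
s(-29, B(1 + 0))*0 = -3*(-29)²*0 = -3*841*0 = -2523*0 = 0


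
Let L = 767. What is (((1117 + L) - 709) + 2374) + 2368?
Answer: 5917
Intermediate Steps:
(((1117 + L) - 709) + 2374) + 2368 = (((1117 + 767) - 709) + 2374) + 2368 = ((1884 - 709) + 2374) + 2368 = (1175 + 2374) + 2368 = 3549 + 2368 = 5917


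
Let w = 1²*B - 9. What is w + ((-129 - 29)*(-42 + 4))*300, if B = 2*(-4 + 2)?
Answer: 1801187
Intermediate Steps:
B = -4 (B = 2*(-2) = -4)
w = -13 (w = 1²*(-4) - 9 = 1*(-4) - 9 = -4 - 9 = -13)
w + ((-129 - 29)*(-42 + 4))*300 = -13 + ((-129 - 29)*(-42 + 4))*300 = -13 - 158*(-38)*300 = -13 + 6004*300 = -13 + 1801200 = 1801187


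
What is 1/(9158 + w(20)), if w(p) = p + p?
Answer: 1/9198 ≈ 0.00010872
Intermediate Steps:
w(p) = 2*p
1/(9158 + w(20)) = 1/(9158 + 2*20) = 1/(9158 + 40) = 1/9198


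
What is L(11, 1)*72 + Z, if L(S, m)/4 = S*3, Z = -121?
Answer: 9383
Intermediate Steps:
L(S, m) = 12*S (L(S, m) = 4*(S*3) = 4*(3*S) = 12*S)
L(11, 1)*72 + Z = (12*11)*72 - 121 = 132*72 - 121 = 9504 - 121 = 9383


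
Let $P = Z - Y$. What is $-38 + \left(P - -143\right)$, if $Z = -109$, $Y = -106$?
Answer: $102$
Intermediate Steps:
$P = -3$ ($P = -109 - -106 = -109 + 106 = -3$)
$-38 + \left(P - -143\right) = -38 - -140 = -38 + \left(-3 + 143\right) = -38 + 140 = 102$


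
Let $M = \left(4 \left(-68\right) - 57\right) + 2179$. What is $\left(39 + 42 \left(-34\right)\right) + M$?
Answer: $461$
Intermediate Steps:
$M = 1850$ ($M = \left(-272 - 57\right) + 2179 = -329 + 2179 = 1850$)
$\left(39 + 42 \left(-34\right)\right) + M = \left(39 + 42 \left(-34\right)\right) + 1850 = \left(39 - 1428\right) + 1850 = -1389 + 1850 = 461$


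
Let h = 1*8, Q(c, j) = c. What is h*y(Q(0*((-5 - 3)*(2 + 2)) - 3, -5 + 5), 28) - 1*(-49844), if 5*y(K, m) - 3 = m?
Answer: 249468/5 ≈ 49894.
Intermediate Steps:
y(K, m) = 3/5 + m/5
h = 8
h*y(Q(0*((-5 - 3)*(2 + 2)) - 3, -5 + 5), 28) - 1*(-49844) = 8*(3/5 + (1/5)*28) - 1*(-49844) = 8*(3/5 + 28/5) + 49844 = 8*(31/5) + 49844 = 248/5 + 49844 = 249468/5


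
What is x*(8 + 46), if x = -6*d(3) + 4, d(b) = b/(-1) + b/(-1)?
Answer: 2160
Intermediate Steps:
d(b) = -2*b (d(b) = b*(-1) + b*(-1) = -b - b = -2*b)
x = 40 (x = -(-12)*3 + 4 = -6*(-6) + 4 = 36 + 4 = 40)
x*(8 + 46) = 40*(8 + 46) = 40*54 = 2160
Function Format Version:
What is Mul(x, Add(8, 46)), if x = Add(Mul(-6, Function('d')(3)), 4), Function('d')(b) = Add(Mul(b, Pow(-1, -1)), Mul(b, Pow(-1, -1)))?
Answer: 2160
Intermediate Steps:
Function('d')(b) = Mul(-2, b) (Function('d')(b) = Add(Mul(b, -1), Mul(b, -1)) = Add(Mul(-1, b), Mul(-1, b)) = Mul(-2, b))
x = 40 (x = Add(Mul(-6, Mul(-2, 3)), 4) = Add(Mul(-6, -6), 4) = Add(36, 4) = 40)
Mul(x, Add(8, 46)) = Mul(40, Add(8, 46)) = Mul(40, 54) = 2160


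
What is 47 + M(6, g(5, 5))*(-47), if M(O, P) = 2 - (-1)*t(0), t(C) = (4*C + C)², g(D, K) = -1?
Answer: -47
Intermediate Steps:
t(C) = 25*C² (t(C) = (5*C)² = 25*C²)
M(O, P) = 2 (M(O, P) = 2 - (-1)*25*0² = 2 - (-1)*25*0 = 2 - (-1)*0 = 2 - 1*0 = 2 + 0 = 2)
47 + M(6, g(5, 5))*(-47) = 47 + 2*(-47) = 47 - 94 = -47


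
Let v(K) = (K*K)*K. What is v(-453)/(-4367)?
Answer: 92959677/4367 ≈ 21287.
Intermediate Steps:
v(K) = K³ (v(K) = K²*K = K³)
v(-453)/(-4367) = (-453)³/(-4367) = -92959677*(-1/4367) = 92959677/4367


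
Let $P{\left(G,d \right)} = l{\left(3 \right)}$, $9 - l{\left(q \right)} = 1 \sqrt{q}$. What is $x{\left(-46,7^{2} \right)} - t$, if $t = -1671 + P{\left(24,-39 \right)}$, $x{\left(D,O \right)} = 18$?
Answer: $1680 + \sqrt{3} \approx 1681.7$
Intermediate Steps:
$l{\left(q \right)} = 9 - \sqrt{q}$ ($l{\left(q \right)} = 9 - 1 \sqrt{q} = 9 - \sqrt{q}$)
$P{\left(G,d \right)} = 9 - \sqrt{3}$
$t = -1662 - \sqrt{3}$ ($t = -1671 + \left(9 - \sqrt{3}\right) = -1662 - \sqrt{3} \approx -1663.7$)
$x{\left(-46,7^{2} \right)} - t = 18 - \left(-1662 - \sqrt{3}\right) = 18 + \left(1662 + \sqrt{3}\right) = 1680 + \sqrt{3}$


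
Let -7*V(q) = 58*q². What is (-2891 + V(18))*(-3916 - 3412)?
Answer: 286004512/7 ≈ 4.0858e+7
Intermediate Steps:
V(q) = -58*q²/7
(-2891 + V(18))*(-3916 - 3412) = (-2891 - 58/7*18²)*(-3916 - 3412) = (-2891 - 58/7*324)*(-7328) = (-2891 - 18792/7)*(-7328) = -39029/7*(-7328) = 286004512/7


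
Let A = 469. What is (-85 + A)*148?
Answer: 56832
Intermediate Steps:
(-85 + A)*148 = (-85 + 469)*148 = 384*148 = 56832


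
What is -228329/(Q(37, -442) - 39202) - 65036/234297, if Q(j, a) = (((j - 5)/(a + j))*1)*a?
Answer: 20634559537789/3716575055802 ≈ 5.5520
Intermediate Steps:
Q(j, a) = a*(-5 + j)/(a + j) (Q(j, a) = (((-5 + j)/(a + j))*1)*a = ((-5 + j)/(a + j))*a = a*(-5 + j)/(a + j))
-228329/(Q(37, -442) - 39202) - 65036/234297 = -228329/(-442*(-5 + 37)/(-442 + 37) - 39202) - 65036/234297 = -228329/(-442*32/(-405) - 39202) - 65036*1/234297 = -228329/(-442*(-1/405)*32 - 39202) - 65036/234297 = -228329/(14144/405 - 39202) - 65036/234297 = -228329/(-15862666/405) - 65036/234297 = -228329*(-405/15862666) - 65036/234297 = 92473245/15862666 - 65036/234297 = 20634559537789/3716575055802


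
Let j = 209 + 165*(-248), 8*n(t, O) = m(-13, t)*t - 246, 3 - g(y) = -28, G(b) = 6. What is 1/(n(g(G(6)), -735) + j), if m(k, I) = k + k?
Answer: -2/81685 ≈ -2.4484e-5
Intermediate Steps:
m(k, I) = 2*k
g(y) = 31 (g(y) = 3 - 1*(-28) = 3 + 28 = 31)
n(t, O) = -123/4 - 13*t/4 (n(t, O) = ((2*(-13))*t - 246)/8 = (-26*t - 246)/8 = (-246 - 26*t)/8 = -123/4 - 13*t/4)
j = -40711 (j = 209 - 40920 = -40711)
1/(n(g(G(6)), -735) + j) = 1/((-123/4 - 13/4*31) - 40711) = 1/((-123/4 - 403/4) - 40711) = 1/(-263/2 - 40711) = 1/(-81685/2) = -2/81685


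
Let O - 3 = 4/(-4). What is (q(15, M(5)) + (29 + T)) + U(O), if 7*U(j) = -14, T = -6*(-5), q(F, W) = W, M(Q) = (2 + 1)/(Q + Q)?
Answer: 573/10 ≈ 57.300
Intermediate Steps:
M(Q) = 3/(2*Q) (M(Q) = 3/((2*Q)) = 3*(1/(2*Q)) = 3/(2*Q))
O = 2 (O = 3 + 4/(-4) = 3 - ¼*4 = 3 - 1 = 2)
T = 30
U(j) = -2 (U(j) = (⅐)*(-14) = -2)
(q(15, M(5)) + (29 + T)) + U(O) = ((3/2)/5 + (29 + 30)) - 2 = ((3/2)*(⅕) + 59) - 2 = (3/10 + 59) - 2 = 593/10 - 2 = 573/10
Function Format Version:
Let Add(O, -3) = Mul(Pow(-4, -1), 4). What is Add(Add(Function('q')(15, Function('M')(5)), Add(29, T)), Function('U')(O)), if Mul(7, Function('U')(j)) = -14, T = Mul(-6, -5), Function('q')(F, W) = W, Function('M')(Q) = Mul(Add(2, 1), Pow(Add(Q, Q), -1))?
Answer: Rational(573, 10) ≈ 57.300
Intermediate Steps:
Function('M')(Q) = Mul(Rational(3, 2), Pow(Q, -1)) (Function('M')(Q) = Mul(3, Pow(Mul(2, Q), -1)) = Mul(3, Mul(Rational(1, 2), Pow(Q, -1))) = Mul(Rational(3, 2), Pow(Q, -1)))
O = 2 (O = Add(3, Mul(Pow(-4, -1), 4)) = Add(3, Mul(Rational(-1, 4), 4)) = Add(3, -1) = 2)
T = 30
Function('U')(j) = -2 (Function('U')(j) = Mul(Rational(1, 7), -14) = -2)
Add(Add(Function('q')(15, Function('M')(5)), Add(29, T)), Function('U')(O)) = Add(Add(Mul(Rational(3, 2), Pow(5, -1)), Add(29, 30)), -2) = Add(Add(Mul(Rational(3, 2), Rational(1, 5)), 59), -2) = Add(Add(Rational(3, 10), 59), -2) = Add(Rational(593, 10), -2) = Rational(573, 10)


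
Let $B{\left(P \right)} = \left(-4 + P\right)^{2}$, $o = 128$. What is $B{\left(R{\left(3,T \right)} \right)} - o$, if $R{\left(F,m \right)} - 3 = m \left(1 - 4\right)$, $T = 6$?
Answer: $233$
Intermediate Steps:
$R{\left(F,m \right)} = 3 - 3 m$ ($R{\left(F,m \right)} = 3 + m \left(1 - 4\right) = 3 + m \left(-3\right) = 3 - 3 m$)
$B{\left(R{\left(3,T \right)} \right)} - o = \left(-4 + \left(3 - 18\right)\right)^{2} - 128 = \left(-4 - 15\right)^{2} - 128 = \left(-19\right)^{2} - 128 = 361 - 128 = 233$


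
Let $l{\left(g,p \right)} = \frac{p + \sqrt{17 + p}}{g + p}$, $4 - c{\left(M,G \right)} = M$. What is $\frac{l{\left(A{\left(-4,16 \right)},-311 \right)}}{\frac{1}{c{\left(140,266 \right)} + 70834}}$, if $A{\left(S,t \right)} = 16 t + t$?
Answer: $\frac{7329026}{13} - \frac{164962 i \sqrt{6}}{13} \approx 5.6377 \cdot 10^{5} - 31083.0 i$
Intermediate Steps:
$c{\left(M,G \right)} = 4 - M$
$A{\left(S,t \right)} = 17 t$
$l{\left(g,p \right)} = \frac{p + \sqrt{17 + p}}{g + p}$
$\frac{l{\left(A{\left(-4,16 \right)},-311 \right)}}{\frac{1}{c{\left(140,266 \right)} + 70834}} = \frac{\frac{1}{17 \cdot 16 - 311} \left(-311 + \sqrt{17 - 311}\right)}{\frac{1}{\left(4 - 140\right) + 70834}} = \frac{\frac{1}{272 - 311} \left(-311 + \sqrt{-294}\right)}{\frac{1}{\left(4 - 140\right) + 70834}} = \frac{\frac{1}{-39} \left(-311 + 7 i \sqrt{6}\right)}{\frac{1}{-136 + 70834}} = \frac{\left(- \frac{1}{39}\right) \left(-311 + 7 i \sqrt{6}\right)}{\frac{1}{70698}} = \left(\frac{311}{39} - \frac{7 i \sqrt{6}}{39}\right) \frac{1}{\frac{1}{70698}} = \left(\frac{311}{39} - \frac{7 i \sqrt{6}}{39}\right) 70698 = \frac{7329026}{13} - \frac{164962 i \sqrt{6}}{13}$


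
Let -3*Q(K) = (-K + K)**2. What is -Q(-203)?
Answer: 0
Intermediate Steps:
Q(K) = 0 (Q(K) = -(-K + K)**2/3 = -1/3*0**2 = -1/3*0 = 0)
-Q(-203) = -1*0 = 0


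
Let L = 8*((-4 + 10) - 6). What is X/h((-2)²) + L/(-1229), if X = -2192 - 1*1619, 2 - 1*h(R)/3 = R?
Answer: 3811/6 ≈ 635.17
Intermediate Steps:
h(R) = 6 - 3*R
X = -3811 (X = -2192 - 1619 = -3811)
L = 0 (L = 8*(6 - 6) = 8*0 = 0)
X/h((-2)²) + L/(-1229) = -3811/(6 - 3*(-2)²) + 0/(-1229) = -3811/(6 - 3*4) + 0*(-1/1229) = -3811/(6 - 12) + 0 = -3811/(-6) + 0 = -3811*(-⅙) + 0 = 3811/6 + 0 = 3811/6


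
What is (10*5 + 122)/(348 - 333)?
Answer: 172/15 ≈ 11.467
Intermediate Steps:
(10*5 + 122)/(348 - 333) = (50 + 122)/15 = 172*(1/15) = 172/15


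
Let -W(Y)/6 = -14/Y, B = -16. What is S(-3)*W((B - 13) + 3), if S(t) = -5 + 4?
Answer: 42/13 ≈ 3.2308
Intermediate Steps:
S(t) = -1
W(Y) = 84/Y (W(Y) = -(-84)/Y = 84/Y)
S(-3)*W((B - 13) + 3) = -84/((-16 - 13) + 3) = -84/(-29 + 3) = -84/(-26) = -84*(-1)/26 = -1*(-42/13) = 42/13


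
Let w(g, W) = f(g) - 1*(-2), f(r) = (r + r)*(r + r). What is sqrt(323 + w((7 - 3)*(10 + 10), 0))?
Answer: 5*sqrt(1037) ≈ 161.01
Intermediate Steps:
f(r) = 4*r**2 (f(r) = (2*r)*(2*r) = 4*r**2)
w(g, W) = 2 + 4*g**2 (w(g, W) = 4*g**2 - 1*(-2) = 4*g**2 + 2 = 2 + 4*g**2)
sqrt(323 + w((7 - 3)*(10 + 10), 0)) = sqrt(323 + (2 + 4*((7 - 3)*(10 + 10))**2)) = sqrt(323 + (2 + 4*(4*20)**2)) = sqrt(323 + (2 + 4*80**2)) = sqrt(323 + (2 + 4*6400)) = sqrt(323 + (2 + 25600)) = sqrt(323 + 25602) = sqrt(25925) = 5*sqrt(1037)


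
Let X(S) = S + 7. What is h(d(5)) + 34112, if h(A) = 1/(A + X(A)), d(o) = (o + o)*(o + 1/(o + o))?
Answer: 3718209/109 ≈ 34112.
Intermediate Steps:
d(o) = 2*o*(o + 1/(2*o)) (d(o) = (2*o)*(o + 1/(2*o)) = 2*o*(o + 1/(2*o)))
X(S) = 7 + S
h(A) = 1/(7 + 2*A) (h(A) = 1/(A + (7 + A)) = 1/(7 + 2*A))
h(d(5)) + 34112 = 1/(7 + 2*(1 + 2*5²)) + 34112 = 1/(7 + 2*(1 + 2*25)) + 34112 = 1/(7 + 2*(1 + 50)) + 34112 = 1/(7 + 2*51) + 34112 = 1/(7 + 102) + 34112 = 1/109 + 34112 = 3718209/109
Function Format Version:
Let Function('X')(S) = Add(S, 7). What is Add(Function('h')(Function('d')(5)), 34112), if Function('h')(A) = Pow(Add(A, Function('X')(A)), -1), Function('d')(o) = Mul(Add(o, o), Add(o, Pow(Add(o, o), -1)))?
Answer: Rational(3718209, 109) ≈ 34112.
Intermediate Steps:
Function('d')(o) = Mul(2, o, Add(o, Mul(Rational(1, 2), Pow(o, -1)))) (Function('d')(o) = Mul(Mul(2, o), Add(o, Pow(Mul(2, o), -1))) = Mul(Mul(2, o), Add(o, Mul(Rational(1, 2), Pow(o, -1)))) = Mul(2, o, Add(o, Mul(Rational(1, 2), Pow(o, -1)))))
Function('X')(S) = Add(7, S)
Function('h')(A) = Pow(Add(7, Mul(2, A)), -1) (Function('h')(A) = Pow(Add(A, Add(7, A)), -1) = Pow(Add(7, Mul(2, A)), -1))
Add(Function('h')(Function('d')(5)), 34112) = Add(Pow(Add(7, Mul(2, Add(1, Mul(2, Pow(5, 2))))), -1), 34112) = Add(Pow(Add(7, Mul(2, Add(1, Mul(2, 25)))), -1), 34112) = Add(Pow(Add(7, Mul(2, Add(1, 50))), -1), 34112) = Add(Pow(Add(7, Mul(2, 51)), -1), 34112) = Add(Pow(Add(7, 102), -1), 34112) = Add(Pow(109, -1), 34112) = Add(Rational(1, 109), 34112) = Rational(3718209, 109)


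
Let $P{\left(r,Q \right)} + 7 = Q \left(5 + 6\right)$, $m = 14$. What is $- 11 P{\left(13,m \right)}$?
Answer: $-1617$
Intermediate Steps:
$P{\left(r,Q \right)} = -7 + 11 Q$ ($P{\left(r,Q \right)} = -7 + Q \left(5 + 6\right) = -7 + Q 11 = -7 + 11 Q$)
$- 11 P{\left(13,m \right)} = - 11 \left(-7 + 11 \cdot 14\right) = - 11 \left(-7 + 154\right) = \left(-11\right) 147 = -1617$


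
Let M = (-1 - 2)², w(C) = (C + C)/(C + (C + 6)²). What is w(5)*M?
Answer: 5/7 ≈ 0.71429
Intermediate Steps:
w(C) = 2*C/(C + (6 + C)²) (w(C) = (2*C)/(C + (6 + C)²) = 2*C/(C + (6 + C)²))
M = 9 (M = (-3)² = 9)
w(5)*M = (2*5/(5 + (6 + 5)²))*9 = (2*5/(5 + 11²))*9 = (2*5/(5 + 121))*9 = (2*5/126)*9 = (2*5*(1/126))*9 = (5/63)*9 = 5/7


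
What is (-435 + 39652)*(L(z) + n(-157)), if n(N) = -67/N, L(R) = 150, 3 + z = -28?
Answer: 926187889/157 ≈ 5.8993e+6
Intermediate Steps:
z = -31 (z = -3 - 28 = -31)
(-435 + 39652)*(L(z) + n(-157)) = (-435 + 39652)*(150 - 67/(-157)) = 39217*(150 - 67*(-1/157)) = 39217*(150 + 67/157) = 39217*(23617/157) = 926187889/157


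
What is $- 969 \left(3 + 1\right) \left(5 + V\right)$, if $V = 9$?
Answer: $-54264$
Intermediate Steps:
$- 969 \left(3 + 1\right) \left(5 + V\right) = - 969 \left(3 + 1\right) \left(5 + 9\right) = - 969 \cdot 4 \cdot 14 = \left(-969\right) 56 = -54264$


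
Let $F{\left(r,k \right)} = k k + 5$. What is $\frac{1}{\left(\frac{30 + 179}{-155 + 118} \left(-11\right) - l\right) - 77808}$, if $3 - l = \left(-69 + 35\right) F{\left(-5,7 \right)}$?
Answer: $- \frac{37}{2944640} \approx -1.2565 \cdot 10^{-5}$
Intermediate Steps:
$F{\left(r,k \right)} = 5 + k^{2}$ ($F{\left(r,k \right)} = k^{2} + 5 = 5 + k^{2}$)
$l = 1839$ ($l = 3 - \left(-69 + 35\right) \left(5 + 7^{2}\right) = 3 - - 34 \left(5 + 49\right) = 3 - \left(-34\right) 54 = 3 - -1836 = 3 + 1836 = 1839$)
$\frac{1}{\left(\frac{30 + 179}{-155 + 118} \left(-11\right) - l\right) - 77808} = \frac{1}{\left(\frac{30 + 179}{-155 + 118} \left(-11\right) - 1839\right) - 77808} = \frac{1}{\left(\frac{209}{-37} \left(-11\right) - 1839\right) - 77808} = \frac{1}{\left(209 \left(- \frac{1}{37}\right) \left(-11\right) - 1839\right) - 77808} = \frac{1}{\left(\left(- \frac{209}{37}\right) \left(-11\right) - 1839\right) - 77808} = \frac{1}{\left(\frac{2299}{37} - 1839\right) - 77808} = \frac{1}{- \frac{65744}{37} - 77808} = \frac{1}{- \frac{2944640}{37}} = - \frac{37}{2944640}$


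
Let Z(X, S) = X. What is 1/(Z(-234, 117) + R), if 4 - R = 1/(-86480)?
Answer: -86480/19890399 ≈ -0.0043478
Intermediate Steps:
R = 345921/86480 (R = 4 - 1/(-86480) = 4 - 1*(-1/86480) = 4 + 1/86480 = 345921/86480 ≈ 4.0000)
1/(Z(-234, 117) + R) = 1/(-234 + 345921/86480) = 1/(-19890399/86480) = -86480/19890399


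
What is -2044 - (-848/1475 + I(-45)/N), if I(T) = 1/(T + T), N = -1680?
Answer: -3645797311/1784160 ≈ -2043.4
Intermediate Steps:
I(T) = 1/(2*T)
-2044 - (-848/1475 + I(-45)/N) = -2044 - (-848/1475 + ((½)/(-45))/(-1680)) = -2044 - (-848*1/1475 + ((½)*(-1/45))*(-1/1680)) = -2044 - (-848/1475 - 1/90*(-1/1680)) = -2044 - (-848/1475 + 1/151200) = -2044 - 1*(-1025729/1784160) = -2044 + 1025729/1784160 = -3645797311/1784160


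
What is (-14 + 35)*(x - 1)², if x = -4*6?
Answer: 13125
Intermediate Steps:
x = -24
(-14 + 35)*(x - 1)² = (-14 + 35)*(-24 - 1)² = 21*(-25)² = 21*625 = 13125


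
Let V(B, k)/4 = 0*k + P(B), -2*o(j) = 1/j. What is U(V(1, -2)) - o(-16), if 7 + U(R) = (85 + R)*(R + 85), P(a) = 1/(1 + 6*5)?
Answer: 222642047/30752 ≈ 7239.9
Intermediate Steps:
P(a) = 1/31 (P(a) = 1/(1 + 30) = 1/31)
o(j) = -1/(2*j)
V(B, k) = 4/31 (V(B, k) = 4*(0*k + 1/31) = 4*(0 + 1/31) = 4*(1/31) = 4/31)
U(R) = -7 + (85 + R)**2 (U(R) = -7 + (85 + R)*(R + 85) = -7 + (85 + R)*(85 + R) = -7 + (85 + R)**2)
U(V(1, -2)) - o(-16) = (-7 + (85 + 4/31)**2) - (-1)/(2*(-16)) = (-7 + (2639/31)**2) - (-1)*(-1)/(2*16) = (-7 + 6964321/961) - 1*1/32 = 6957594/961 - 1/32 = 222642047/30752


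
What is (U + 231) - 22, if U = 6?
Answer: 215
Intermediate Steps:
(U + 231) - 22 = (6 + 231) - 22 = 237 - 22 = 215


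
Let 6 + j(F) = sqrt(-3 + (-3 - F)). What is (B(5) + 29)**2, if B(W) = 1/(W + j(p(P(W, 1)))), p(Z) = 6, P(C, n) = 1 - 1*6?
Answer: 4*(-2327*I + 812*sqrt(3))/(-11*I + 4*sqrt(3)) ≈ 836.47 - 15.414*I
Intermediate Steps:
P(C, n) = -5 (P(C, n) = 1 - 6 = -5)
j(F) = -6 + sqrt(-6 - F) (j(F) = -6 + sqrt(-3 + (-3 - F)) = -6 + sqrt(-6 - F))
B(W) = 1/(-6 + W + 2*I*sqrt(3)) (B(W) = 1/(W + (-6 + sqrt(-6 - 1*6))) = 1/(W + (-6 + sqrt(-6 - 6))) = 1/(W + (-6 + sqrt(-12))) = 1/(W + (-6 + 2*I*sqrt(3))) = 1/(-6 + W + 2*I*sqrt(3)))
(B(5) + 29)**2 = (1/(-6 + 5 + 2*I*sqrt(3)) + 29)**2 = (1/(-1 + 2*I*sqrt(3)) + 29)**2 = (29 + 1/(-1 + 2*I*sqrt(3)))**2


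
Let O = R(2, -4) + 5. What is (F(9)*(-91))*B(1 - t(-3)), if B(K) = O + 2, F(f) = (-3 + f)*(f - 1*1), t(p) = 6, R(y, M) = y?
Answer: -39312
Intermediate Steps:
O = 7 (O = 2 + 5 = 7)
F(f) = (-1 + f)*(-3 + f) (F(f) = (-3 + f)*(f - 1) = (-3 + f)*(-1 + f) = (-1 + f)*(-3 + f))
B(K) = 9 (B(K) = 7 + 2 = 9)
(F(9)*(-91))*B(1 - t(-3)) = ((3 + 9² - 4*9)*(-91))*9 = ((3 + 81 - 36)*(-91))*9 = (48*(-91))*9 = -4368*9 = -39312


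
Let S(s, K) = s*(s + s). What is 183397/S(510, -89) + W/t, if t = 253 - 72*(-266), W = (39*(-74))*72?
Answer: -20906915923/2018896200 ≈ -10.356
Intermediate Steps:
W = -207792 (W = -2886*72 = -207792)
t = 19405 (t = 253 + 19152 = 19405)
S(s, K) = 2*s**2 (S(s, K) = s*(2*s) = 2*s**2)
183397/S(510, -89) + W/t = 183397/((2*510**2)) - 207792/19405 = 183397/((2*260100)) - 207792*1/19405 = 183397/520200 - 207792/19405 = -20906915923/2018896200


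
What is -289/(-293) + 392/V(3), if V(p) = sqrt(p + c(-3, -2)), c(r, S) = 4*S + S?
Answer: 289/293 - 56*I*sqrt(7) ≈ 0.98635 - 148.16*I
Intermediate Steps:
c(r, S) = 5*S
V(p) = sqrt(-10 + p) (V(p) = sqrt(p + 5*(-2)) = sqrt(p - 10) = sqrt(-10 + p))
-289/(-293) + 392/V(3) = -289/(-293) + 392/(sqrt(-10 + 3)) = -289*(-1/293) + 392/(sqrt(-7)) = 289/293 + 392/((I*sqrt(7))) = 289/293 + 392*(-I*sqrt(7)/7) = 289/293 - 56*I*sqrt(7)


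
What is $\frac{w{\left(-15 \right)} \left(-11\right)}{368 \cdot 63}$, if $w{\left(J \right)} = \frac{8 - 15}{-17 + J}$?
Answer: $- \frac{11}{105984} \approx -0.00010379$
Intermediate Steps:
$w{\left(J \right)} = - \frac{7}{-17 + J}$
$\frac{w{\left(-15 \right)} \left(-11\right)}{368 \cdot 63} = \frac{- \frac{7}{-17 - 15} \left(-11\right)}{368 \cdot 63} = \frac{- \frac{7}{-32} \left(-11\right)}{23184} = \left(-7\right) \left(- \frac{1}{32}\right) \left(-11\right) \frac{1}{23184} = \frac{7}{32} \left(-11\right) \frac{1}{23184} = \left(- \frac{77}{32}\right) \frac{1}{23184} = - \frac{11}{105984}$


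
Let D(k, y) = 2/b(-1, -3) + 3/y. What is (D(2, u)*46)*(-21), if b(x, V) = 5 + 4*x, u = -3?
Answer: -966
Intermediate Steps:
D(k, y) = 2 + 3/y (D(k, y) = 2/(5 + 4*(-1)) + 3/y = 2/(5 - 4) + 3/y = 2/1 + 3/y = 2*1 + 3/y = 2 + 3/y)
(D(2, u)*46)*(-21) = ((2 + 3/(-3))*46)*(-21) = ((2 + 3*(-⅓))*46)*(-21) = ((2 - 1)*46)*(-21) = (1*46)*(-21) = 46*(-21) = -966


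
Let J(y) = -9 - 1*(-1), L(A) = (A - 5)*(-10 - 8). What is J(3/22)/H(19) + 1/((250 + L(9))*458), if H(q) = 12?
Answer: -163045/244572 ≈ -0.66665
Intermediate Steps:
L(A) = 90 - 18*A (L(A) = (-5 + A)*(-18) = 90 - 18*A)
J(y) = -8 (J(y) = -9 + 1 = -8)
J(3/22)/H(19) + 1/((250 + L(9))*458) = -8/12 + 1/((250 + (90 - 18*9))*458) = -8*1/12 + (1/458)/(250 + (90 - 162)) = -⅔ + (1/458)/(250 - 72) = -⅔ + (1/458)/178 = -⅔ + (1/178)*(1/458) = -⅔ + 1/81524 = -163045/244572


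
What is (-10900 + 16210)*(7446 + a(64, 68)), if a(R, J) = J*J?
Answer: 64091700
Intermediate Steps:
a(R, J) = J²
(-10900 + 16210)*(7446 + a(64, 68)) = (-10900 + 16210)*(7446 + 68²) = 5310*(7446 + 4624) = 5310*12070 = 64091700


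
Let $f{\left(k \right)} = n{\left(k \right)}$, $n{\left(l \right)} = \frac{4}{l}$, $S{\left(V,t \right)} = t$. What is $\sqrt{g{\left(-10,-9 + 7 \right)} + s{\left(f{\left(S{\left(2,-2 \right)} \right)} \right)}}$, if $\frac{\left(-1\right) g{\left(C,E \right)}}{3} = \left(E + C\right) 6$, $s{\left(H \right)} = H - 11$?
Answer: $\sqrt{203} \approx 14.248$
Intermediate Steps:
$f{\left(k \right)} = \frac{4}{k}$
$s{\left(H \right)} = -11 + H$
$g{\left(C,E \right)} = - 18 C - 18 E$ ($g{\left(C,E \right)} = - 3 \left(E + C\right) 6 = - 3 \left(C + E\right) 6 = - 3 \left(6 C + 6 E\right) = - 18 C - 18 E$)
$\sqrt{g{\left(-10,-9 + 7 \right)} + s{\left(f{\left(S{\left(2,-2 \right)} \right)} \right)}} = \sqrt{\left(\left(-18\right) \left(-10\right) - 18 \left(-9 + 7\right)\right) - \left(11 - \frac{4}{-2}\right)} = \sqrt{\left(180 - -36\right) + \left(-11 + 4 \left(- \frac{1}{2}\right)\right)} = \sqrt{\left(180 + 36\right) - 13} = \sqrt{216 - 13} = \sqrt{203}$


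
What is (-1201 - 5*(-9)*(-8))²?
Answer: 2436721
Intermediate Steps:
(-1201 - 5*(-9)*(-8))² = (-1201 + 45*(-8))² = (-1201 - 360)² = (-1561)² = 2436721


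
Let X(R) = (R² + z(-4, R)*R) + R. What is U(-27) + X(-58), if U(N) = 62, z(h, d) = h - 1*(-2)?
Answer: 3484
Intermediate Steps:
z(h, d) = 2 + h (z(h, d) = h + 2 = 2 + h)
X(R) = R² - R (X(R) = (R² + (2 - 4)*R) + R = (R² - 2*R) + R = R² - R)
U(-27) + X(-58) = 62 - 58*(-1 - 58) = 62 - 58*(-59) = 62 + 3422 = 3484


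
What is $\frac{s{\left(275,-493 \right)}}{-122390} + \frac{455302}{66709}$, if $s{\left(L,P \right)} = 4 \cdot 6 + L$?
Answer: $\frac{55704465789}{8164514510} \approx 6.8228$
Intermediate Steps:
$s{\left(L,P \right)} = 24 + L$
$\frac{s{\left(275,-493 \right)}}{-122390} + \frac{455302}{66709} = \frac{24 + 275}{-122390} + \frac{455302}{66709} = 299 \left(- \frac{1}{122390}\right) + 455302 \cdot \frac{1}{66709} = - \frac{299}{122390} + \frac{455302}{66709} = \frac{55704465789}{8164514510}$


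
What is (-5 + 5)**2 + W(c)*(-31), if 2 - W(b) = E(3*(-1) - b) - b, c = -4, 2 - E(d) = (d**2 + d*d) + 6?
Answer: -124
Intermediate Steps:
E(d) = -4 - 2*d**2 (E(d) = 2 - ((d**2 + d*d) + 6) = 2 - ((d**2 + d**2) + 6) = 2 - (2*d**2 + 6) = 2 - (6 + 2*d**2) = 2 + (-6 - 2*d**2) = -4 - 2*d**2)
W(b) = 6 + b + 2*(-3 - b)**2 (W(b) = 2 - ((-4 - 2*(3*(-1) - b)**2) - b) = 2 - ((-4 - 2*(-3 - b)**2) - b) = 2 - (-4 - b - 2*(-3 - b)**2) = 2 + (4 + b + 2*(-3 - b)**2) = 6 + b + 2*(-3 - b)**2)
(-5 + 5)**2 + W(c)*(-31) = (-5 + 5)**2 + (6 - 4 + 2*(3 - 4)**2)*(-31) = 0**2 + (6 - 4 + 2*(-1)**2)*(-31) = 0 + (6 - 4 + 2*1)*(-31) = 0 + (6 - 4 + 2)*(-31) = 0 + 4*(-31) = 0 - 124 = -124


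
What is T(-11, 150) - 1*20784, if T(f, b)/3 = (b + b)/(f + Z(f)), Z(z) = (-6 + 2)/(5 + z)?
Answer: -647004/31 ≈ -20871.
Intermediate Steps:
Z(z) = -4/(5 + z)
T(f, b) = 6*b/(f - 4/(5 + f)) (T(f, b) = 3*((b + b)/(f - 4/(5 + f))) = 3*((2*b)/(f - 4/(5 + f))) = 3*(2*b/(f - 4/(5 + f))) = 6*b/(f - 4/(5 + f)))
T(-11, 150) - 1*20784 = 6*150*(5 - 11)/(-4 - 11*(5 - 11)) - 1*20784 = 6*150*(-6)/(-4 - 11*(-6)) - 20784 = 6*150*(-6)/(-4 + 66) - 20784 = 6*150*(-6)/62 - 20784 = 6*150*(1/62)*(-6) - 20784 = -2700/31 - 20784 = -647004/31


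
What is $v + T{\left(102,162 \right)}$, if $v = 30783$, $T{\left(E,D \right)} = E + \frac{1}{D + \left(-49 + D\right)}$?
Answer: $\frac{8493376}{275} \approx 30885.0$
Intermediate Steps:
$T{\left(E,D \right)} = E + \frac{1}{-49 + 2 D}$
$v + T{\left(102,162 \right)} = 30783 + \frac{1 - 4998 + 2 \cdot 162 \cdot 102}{-49 + 2 \cdot 162} = 30783 + \frac{1 - 4998 + 33048}{-49 + 324} = 30783 + \frac{1}{275} \cdot 28051 = 30783 + \frac{28051}{275} = \frac{8493376}{275}$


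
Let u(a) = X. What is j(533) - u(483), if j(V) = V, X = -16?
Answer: 549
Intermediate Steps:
u(a) = -16
j(533) - u(483) = 533 - 1*(-16) = 533 + 16 = 549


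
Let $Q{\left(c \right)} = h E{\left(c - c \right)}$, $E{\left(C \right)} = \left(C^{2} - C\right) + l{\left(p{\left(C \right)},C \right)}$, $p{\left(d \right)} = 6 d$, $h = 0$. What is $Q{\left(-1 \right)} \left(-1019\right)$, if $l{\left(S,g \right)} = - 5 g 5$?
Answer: $0$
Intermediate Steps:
$l{\left(S,g \right)} = - 25 g$
$E{\left(C \right)} = C^{2} - 26 C$ ($E{\left(C \right)} = \left(C^{2} - C\right) - 25 C = C^{2} - 26 C$)
$Q{\left(c \right)} = 0$ ($Q{\left(c \right)} = 0 \left(c - c\right) \left(-26 + \left(c - c\right)\right) = 0 \cdot 0 \left(-26 + 0\right) = 0 \cdot 0 \left(-26\right) = 0 \cdot 0 = 0$)
$Q{\left(-1 \right)} \left(-1019\right) = 0 \left(-1019\right) = 0$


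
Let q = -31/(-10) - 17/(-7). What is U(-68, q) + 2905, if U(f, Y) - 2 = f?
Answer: 2839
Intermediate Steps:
q = 387/70 (q = -31*(-⅒) - 17*(-⅐) = 31/10 + 17/7 = 387/70 ≈ 5.5286)
U(f, Y) = 2 + f
U(-68, q) + 2905 = (2 - 68) + 2905 = -66 + 2905 = 2839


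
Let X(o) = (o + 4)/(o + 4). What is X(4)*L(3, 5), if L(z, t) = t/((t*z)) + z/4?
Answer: 13/12 ≈ 1.0833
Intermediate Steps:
L(z, t) = 1/z + z/4 (L(z, t) = t*(1/(t*z)) + z*(1/4) = 1/z + z/4)
X(o) = 1 (X(o) = (4 + o)/(4 + o) = 1)
X(4)*L(3, 5) = 1*(1/3 + (1/4)*3) = 1*(1/3 + 3/4) = 1*(13/12) = 13/12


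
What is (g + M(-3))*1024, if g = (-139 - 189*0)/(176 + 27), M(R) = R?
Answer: -765952/203 ≈ -3773.2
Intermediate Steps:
g = -139/203 (g = (-139 + 0)/203 = -139*1/203 = -139/203 ≈ -0.68473)
(g + M(-3))*1024 = (-139/203 - 3)*1024 = -748/203*1024 = -765952/203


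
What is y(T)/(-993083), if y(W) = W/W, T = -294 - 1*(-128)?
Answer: -1/993083 ≈ -1.0070e-6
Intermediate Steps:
T = -166 (T = -294 + 128 = -166)
y(W) = 1
y(T)/(-993083) = 1/(-993083) = 1*(-1/993083) = -1/993083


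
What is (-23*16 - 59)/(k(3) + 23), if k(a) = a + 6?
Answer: -427/32 ≈ -13.344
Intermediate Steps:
k(a) = 6 + a
(-23*16 - 59)/(k(3) + 23) = (-23*16 - 59)/((6 + 3) + 23) = (-368 - 59)/(9 + 23) = -427/32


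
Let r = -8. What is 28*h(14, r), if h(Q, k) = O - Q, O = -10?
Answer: -672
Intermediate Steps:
h(Q, k) = -10 - Q
28*h(14, r) = 28*(-10 - 1*14) = 28*(-10 - 14) = 28*(-24) = -672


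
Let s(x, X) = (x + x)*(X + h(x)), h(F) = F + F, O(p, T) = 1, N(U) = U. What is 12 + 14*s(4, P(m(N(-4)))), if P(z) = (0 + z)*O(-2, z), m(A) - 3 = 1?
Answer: 1356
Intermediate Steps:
m(A) = 4 (m(A) = 3 + 1 = 4)
P(z) = z (P(z) = (0 + z)*1 = z*1 = z)
h(F) = 2*F
s(x, X) = 2*x*(X + 2*x) (s(x, X) = (x + x)*(X + 2*x) = (2*x)*(X + 2*x) = 2*x*(X + 2*x))
12 + 14*s(4, P(m(N(-4)))) = 12 + 14*(2*4*(4 + 2*4)) = 12 + 14*(2*4*(4 + 8)) = 12 + 14*(2*4*12) = 12 + 14*96 = 12 + 1344 = 1356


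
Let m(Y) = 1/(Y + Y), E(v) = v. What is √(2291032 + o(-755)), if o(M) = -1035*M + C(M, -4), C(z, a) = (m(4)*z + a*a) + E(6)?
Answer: √49158154/4 ≈ 1752.8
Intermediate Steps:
m(Y) = 1/(2*Y)
C(z, a) = 6 + a² + z/8 (C(z, a) = (((½)/4)*z + a*a) + 6 = (((½)*(¼))*z + a²) + 6 = (z/8 + a²) + 6 = (a² + z/8) + 6 = 6 + a² + z/8)
o(M) = 22 - 8279*M/8 (o(M) = -1035*M + (6 + (-4)² + M/8) = -1035*M + (6 + 16 + M/8) = -1035*M + (22 + M/8) = 22 - 8279*M/8)
√(2291032 + o(-755)) = √(2291032 + (22 - 8279/8*(-755))) = √(2291032 + (22 + 6250645/8)) = √(2291032 + 6250821/8) = √(24579077/8) = √49158154/4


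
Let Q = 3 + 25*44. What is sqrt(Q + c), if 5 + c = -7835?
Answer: I*sqrt(6737) ≈ 82.079*I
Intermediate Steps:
c = -7840 (c = -5 - 7835 = -7840)
Q = 1103 (Q = 3 + 1100 = 1103)
sqrt(Q + c) = sqrt(1103 - 7840) = sqrt(-6737) = I*sqrt(6737)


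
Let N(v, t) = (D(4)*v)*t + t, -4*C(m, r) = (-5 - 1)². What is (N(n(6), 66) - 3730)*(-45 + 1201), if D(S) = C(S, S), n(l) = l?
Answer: -8355568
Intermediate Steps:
C(m, r) = -9 (C(m, r) = -(-5 - 1)²/4 = -¼*(-6)² = -¼*36 = -9)
D(S) = -9
N(v, t) = t - 9*t*v (N(v, t) = (-9*v)*t + t = -9*t*v + t = t - 9*t*v)
(N(n(6), 66) - 3730)*(-45 + 1201) = (66*(1 - 9*6) - 3730)*(-45 + 1201) = (66*(1 - 54) - 3730)*1156 = (66*(-53) - 3730)*1156 = (-3498 - 3730)*1156 = -7228*1156 = -8355568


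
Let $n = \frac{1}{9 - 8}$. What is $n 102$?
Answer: $102$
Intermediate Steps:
$n = 1$ ($n = 1^{-1} = 1$)
$n 102 = 1 \cdot 102 = 102$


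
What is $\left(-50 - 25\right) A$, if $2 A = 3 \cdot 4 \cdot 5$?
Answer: $-2250$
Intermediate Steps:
$A = 30$ ($A = \frac{3 \cdot 4 \cdot 5}{2} = \frac{12 \cdot 5}{2} = \frac{1}{2} \cdot 60 = 30$)
$\left(-50 - 25\right) A = \left(-50 - 25\right) 30 = \left(-75\right) 30 = -2250$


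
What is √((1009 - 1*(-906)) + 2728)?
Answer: √4643 ≈ 68.140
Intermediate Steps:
√((1009 - 1*(-906)) + 2728) = √((1009 + 906) + 2728) = √(1915 + 2728) = √4643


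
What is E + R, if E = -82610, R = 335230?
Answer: 252620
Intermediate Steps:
E + R = -82610 + 335230 = 252620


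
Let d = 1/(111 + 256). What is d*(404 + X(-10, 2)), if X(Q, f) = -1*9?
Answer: 395/367 ≈ 1.0763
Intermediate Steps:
d = 1/367 ≈ 0.0027248
X(Q, f) = -9
d*(404 + X(-10, 2)) = (404 - 9)/367 = (1/367)*395 = 395/367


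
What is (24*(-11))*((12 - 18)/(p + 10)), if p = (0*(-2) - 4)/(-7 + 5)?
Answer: 132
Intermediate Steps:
p = 2 (p = (0 - 4)/(-2) = -4*(-½) = 2)
(24*(-11))*((12 - 18)/(p + 10)) = (24*(-11))*((12 - 18)/(2 + 10)) = -(-1584)/12 = -264*(-½) = 132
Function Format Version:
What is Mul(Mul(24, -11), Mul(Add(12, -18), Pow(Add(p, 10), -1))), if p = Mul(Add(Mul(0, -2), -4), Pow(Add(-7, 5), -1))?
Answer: 132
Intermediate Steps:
p = 2 (p = Mul(Add(0, -4), Pow(-2, -1)) = Mul(-4, Rational(-1, 2)) = 2)
Mul(Mul(24, -11), Mul(Add(12, -18), Pow(Add(p, 10), -1))) = Mul(Mul(24, -11), Mul(Add(12, -18), Pow(Add(2, 10), -1))) = Mul(-264, Mul(-6, Pow(12, -1))) = Mul(-264, Mul(-6, Rational(1, 12))) = Mul(-264, Rational(-1, 2)) = 132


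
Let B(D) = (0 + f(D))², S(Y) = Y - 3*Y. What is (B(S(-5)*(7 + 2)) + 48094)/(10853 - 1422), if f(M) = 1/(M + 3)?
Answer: 415965007/81568719 ≈ 5.0996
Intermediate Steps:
f(M) = 1/(3 + M)
S(Y) = -2*Y
B(D) = (3 + D)⁻² (B(D) = (0 + 1/(3 + D))² = (1/(3 + D))² = (3 + D)⁻²)
(B(S(-5)*(7 + 2)) + 48094)/(10853 - 1422) = ((3 + (-2*(-5))*(7 + 2))⁻² + 48094)/(10853 - 1422) = ((3 + 10*9)⁻² + 48094)/9431 = ((3 + 90)⁻² + 48094)*(1/9431) = (93⁻² + 48094)*(1/9431) = (1/8649 + 48094)*(1/9431) = (415965007/8649)*(1/9431) = 415965007/81568719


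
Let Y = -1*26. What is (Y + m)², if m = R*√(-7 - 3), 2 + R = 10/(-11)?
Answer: 71556/121 + 1664*I*√10/11 ≈ 591.37 + 478.37*I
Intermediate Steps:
R = -32/11 (R = -2 + 10/(-11) = -2 + 10*(-1/11) = -2 - 10/11 = -32/11 ≈ -2.9091)
m = -32*I*√10/11 (m = -32*√(-7 - 3)/11 = -32*I*√10/11 ≈ -9.1994*I)
Y = -26
(Y + m)² = (-26 - 32*I*√10/11)²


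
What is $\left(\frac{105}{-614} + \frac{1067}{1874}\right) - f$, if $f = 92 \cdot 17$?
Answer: $- \frac{449784084}{287659} \approx -1563.6$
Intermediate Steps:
$f = 1564$
$\left(\frac{105}{-614} + \frac{1067}{1874}\right) - f = \left(\frac{105}{-614} + \frac{1067}{1874}\right) - 1564 = \left(105 \left(- \frac{1}{614}\right) + 1067 \cdot \frac{1}{1874}\right) - 1564 = \left(- \frac{105}{614} + \frac{1067}{1874}\right) - 1564 = \frac{114592}{287659} - 1564 = - \frac{449784084}{287659}$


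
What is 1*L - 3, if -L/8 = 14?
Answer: -115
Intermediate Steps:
L = -112 (L = -8*14 = -112)
1*L - 3 = 1*(-112) - 3 = -112 - 3 = -115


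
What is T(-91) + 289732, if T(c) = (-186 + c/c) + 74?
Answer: 289621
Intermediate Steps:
T(c) = -111 (T(c) = (-186 + 1) + 74 = -185 + 74 = -111)
T(-91) + 289732 = -111 + 289732 = 289621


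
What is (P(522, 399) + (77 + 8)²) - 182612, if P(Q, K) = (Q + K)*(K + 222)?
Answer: 396554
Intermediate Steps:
P(Q, K) = (222 + K)*(K + Q) (P(Q, K) = (K + Q)*(222 + K) = (222 + K)*(K + Q))
(P(522, 399) + (77 + 8)²) - 182612 = ((399² + 222*399 + 222*522 + 399*522) + (77 + 8)²) - 182612 = ((159201 + 88578 + 115884 + 208278) + 85²) - 182612 = (571941 + 7225) - 182612 = 579166 - 182612 = 396554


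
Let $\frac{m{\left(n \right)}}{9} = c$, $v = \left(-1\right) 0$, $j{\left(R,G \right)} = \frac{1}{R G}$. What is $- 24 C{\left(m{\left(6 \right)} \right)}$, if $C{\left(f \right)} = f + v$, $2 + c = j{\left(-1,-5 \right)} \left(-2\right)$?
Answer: $\frac{2592}{5} \approx 518.4$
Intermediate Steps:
$j{\left(R,G \right)} = \frac{1}{G R}$
$c = - \frac{12}{5}$ ($c = -2 + \frac{1}{\left(-5\right) \left(-1\right)} \left(-2\right) = -2 + \left(- \frac{1}{5}\right) \left(-1\right) \left(-2\right) = -2 + \frac{1}{5} \left(-2\right) = -2 - \frac{2}{5} = - \frac{12}{5} \approx -2.4$)
$v = 0$
$m{\left(n \right)} = - \frac{108}{5}$ ($m{\left(n \right)} = 9 \left(- \frac{12}{5}\right) = - \frac{108}{5}$)
$C{\left(f \right)} = f$ ($C{\left(f \right)} = f + 0 = f$)
$- 24 C{\left(m{\left(6 \right)} \right)} = \left(-24\right) \left(- \frac{108}{5}\right) = \frac{2592}{5}$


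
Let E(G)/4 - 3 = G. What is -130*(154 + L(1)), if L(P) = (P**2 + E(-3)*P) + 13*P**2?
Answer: -21840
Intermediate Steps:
E(G) = 12 + 4*G
L(P) = 14*P**2 (L(P) = (P**2 + (12 + 4*(-3))*P) + 13*P**2 = (P**2 + (12 - 12)*P) + 13*P**2 = (P**2 + 0*P) + 13*P**2 = (P**2 + 0) + 13*P**2 = P**2 + 13*P**2 = 14*P**2)
-130*(154 + L(1)) = -130*(154 + 14*1**2) = -130*(154 + 14*1) = -130*(154 + 14) = -130*168 = -21840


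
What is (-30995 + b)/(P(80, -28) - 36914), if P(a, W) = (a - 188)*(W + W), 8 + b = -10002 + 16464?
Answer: 97/122 ≈ 0.79508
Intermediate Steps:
b = 6454 (b = -8 + (-10002 + 16464) = -8 + 6462 = 6454)
P(a, W) = 2*W*(-188 + a) (P(a, W) = (-188 + a)*(2*W) = 2*W*(-188 + a))
(-30995 + b)/(P(80, -28) - 36914) = (-30995 + 6454)/(2*(-28)*(-188 + 80) - 36914) = -24541/(2*(-28)*(-108) - 36914) = -24541/(6048 - 36914) = -24541/(-30866) = -24541*(-1/30866) = 97/122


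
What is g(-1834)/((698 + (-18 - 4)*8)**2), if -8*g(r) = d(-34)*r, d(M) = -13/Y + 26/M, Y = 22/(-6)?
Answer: 59605/25477254 ≈ 0.0023395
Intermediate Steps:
Y = -11/3 (Y = 22*(-1/6) = -11/3 ≈ -3.6667)
d(M) = 39/11 + 26/M (d(M) = -13/(-11/3) + 26/M = -13*(-3/11) + 26/M = 39/11 + 26/M)
g(r) = -65*r/187 (g(r) = -(39/11 + 26/(-34))*r/8 = -(39/11 + 26*(-1/34))*r/8 = -(39/11 - 13/17)*r/8 = -65*r/187)
g(-1834)/((698 + (-18 - 4)*8)**2) = (-65/187*(-1834))/((698 + (-18 - 4)*8)**2) = 119210/(187*((698 - 22*8)**2)) = 119210/(187*((698 - 176)**2)) = 119210/(187*(522**2)) = (119210/187)/272484 = (119210/187)*(1/272484) = 59605/25477254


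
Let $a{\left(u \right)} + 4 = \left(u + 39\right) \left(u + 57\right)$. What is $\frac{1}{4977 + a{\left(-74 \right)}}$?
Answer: $\frac{1}{5568} \approx 0.0001796$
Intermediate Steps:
$a{\left(u \right)} = -4 + \left(39 + u\right) \left(57 + u\right)$ ($a{\left(u \right)} = -4 + \left(u + 39\right) \left(u + 57\right) = -4 + \left(39 + u\right) \left(57 + u\right)$)
$\frac{1}{4977 + a{\left(-74 \right)}} = \frac{1}{4977 + \left(2219 + \left(-74\right)^{2} + 96 \left(-74\right)\right)} = \frac{1}{4977 + \left(2219 + 5476 - 7104\right)} = \frac{1}{4977 + 591} = \frac{1}{5568}$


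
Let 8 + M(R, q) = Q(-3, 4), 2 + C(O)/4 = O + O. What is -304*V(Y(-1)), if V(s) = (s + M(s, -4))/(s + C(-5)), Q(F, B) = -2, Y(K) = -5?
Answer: -4560/53 ≈ -86.038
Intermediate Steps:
C(O) = -8 + 8*O (C(O) = -8 + 4*(O + O) = -8 + 4*(2*O) = -8 + 8*O)
M(R, q) = -10 (M(R, q) = -8 - 2 = -10)
V(s) = (-10 + s)/(-48 + s) (V(s) = (s - 10)/(s + (-8 + 8*(-5))) = (-10 + s)/(s + (-8 - 40)) = (-10 + s)/(s - 48) = (-10 + s)/(-48 + s))
-304*V(Y(-1)) = -304*(-10 - 5)/(-48 - 5) = -304*(-15)/(-53) = -(-304)*(-15)/53 = -304*15/53 = -4560/53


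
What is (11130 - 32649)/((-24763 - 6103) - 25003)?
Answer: 7173/18623 ≈ 0.38517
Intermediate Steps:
(11130 - 32649)/((-24763 - 6103) - 25003) = -21519/(-30866 - 25003) = -21519/(-55869) = -21519*(-1/55869) = 7173/18623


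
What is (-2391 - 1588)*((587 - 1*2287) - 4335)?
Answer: 24013265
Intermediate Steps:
(-2391 - 1588)*((587 - 1*2287) - 4335) = -3979*((587 - 2287) - 4335) = -3979*(-1700 - 4335) = -3979*(-6035) = 24013265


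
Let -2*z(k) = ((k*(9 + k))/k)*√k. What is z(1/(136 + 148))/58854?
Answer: -2557*√71/4746928224 ≈ -4.5389e-6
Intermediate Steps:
z(k) = -√k*(9 + k)/2 (z(k) = -(k*(9 + k))/k*√k/2 = -(9 + k)*√k/2 = -√k*(9 + k)/2)
z(1/(136 + 148))/58854 = (√(1/(136 + 148))*(-9 - 1/(136 + 148))/2)/58854 = (√(1/284)*(-9 - 1/284)/2)*(1/58854) = (√(1/284)*(-9 - 1*1/284)/2)*(1/58854) = ((√71/142)*(-9 - 1/284)/2)*(1/58854) = ((½)*(√71/142)*(-2557/284))*(1/58854) = -2557*√71/80656*(1/58854) = -2557*√71/4746928224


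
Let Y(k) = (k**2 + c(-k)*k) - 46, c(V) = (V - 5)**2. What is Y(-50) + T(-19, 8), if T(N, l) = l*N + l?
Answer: -98940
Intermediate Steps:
c(V) = (-5 + V)**2
Y(k) = -46 + k**2 + k*(-5 - k)**2 (Y(k) = (k**2 + (-5 - k)**2*k) - 46 = (k**2 + k*(-5 - k)**2) - 46 = -46 + k**2 + k*(-5 - k)**2)
T(N, l) = l + N*l (T(N, l) = N*l + l = l + N*l)
Y(-50) + T(-19, 8) = (-46 + (-50)**2 - 50*(5 - 50)**2) + 8*(1 - 19) = (-46 + 2500 - 50*(-45)**2) + 8*(-18) = (-46 + 2500 - 50*2025) - 144 = (-46 + 2500 - 101250) - 144 = -98796 - 144 = -98940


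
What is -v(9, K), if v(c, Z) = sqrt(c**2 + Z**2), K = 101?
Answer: -sqrt(10282) ≈ -101.40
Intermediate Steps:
v(c, Z) = sqrt(Z**2 + c**2)
-v(9, K) = -sqrt(101**2 + 9**2) = -sqrt(10201 + 81) = -sqrt(10282)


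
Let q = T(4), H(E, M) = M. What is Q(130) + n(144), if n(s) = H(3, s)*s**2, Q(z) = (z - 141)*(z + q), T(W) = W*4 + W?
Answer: 2984334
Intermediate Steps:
T(W) = 5*W (T(W) = 4*W + W = 5*W)
q = 20 (q = 5*4 = 20)
Q(z) = (-141 + z)*(20 + z) (Q(z) = (z - 141)*(z + 20) = (-141 + z)*(20 + z))
n(s) = s**3 (n(s) = s*s**2 = s**3)
Q(130) + n(144) = (-2820 + 130**2 - 121*130) + 144**3 = (-2820 + 16900 - 15730) + 2985984 = -1650 + 2985984 = 2984334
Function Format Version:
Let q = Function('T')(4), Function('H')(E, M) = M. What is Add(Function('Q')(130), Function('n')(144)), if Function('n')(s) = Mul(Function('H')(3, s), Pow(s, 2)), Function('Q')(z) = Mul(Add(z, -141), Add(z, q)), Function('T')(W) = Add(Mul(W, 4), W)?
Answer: 2984334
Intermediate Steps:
Function('T')(W) = Mul(5, W) (Function('T')(W) = Add(Mul(4, W), W) = Mul(5, W))
q = 20 (q = Mul(5, 4) = 20)
Function('Q')(z) = Mul(Add(-141, z), Add(20, z)) (Function('Q')(z) = Mul(Add(z, -141), Add(z, 20)) = Mul(Add(-141, z), Add(20, z)))
Function('n')(s) = Pow(s, 3) (Function('n')(s) = Mul(s, Pow(s, 2)) = Pow(s, 3))
Add(Function('Q')(130), Function('n')(144)) = Add(Add(-2820, Pow(130, 2), Mul(-121, 130)), Pow(144, 3)) = Add(Add(-2820, 16900, -15730), 2985984) = Add(-1650, 2985984) = 2984334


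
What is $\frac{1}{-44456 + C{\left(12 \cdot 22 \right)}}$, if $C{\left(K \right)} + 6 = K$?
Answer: $- \frac{1}{44198} \approx -2.2625 \cdot 10^{-5}$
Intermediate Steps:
$C{\left(K \right)} = -6 + K$
$\frac{1}{-44456 + C{\left(12 \cdot 22 \right)}} = \frac{1}{-44456 + \left(-6 + 12 \cdot 22\right)} = \frac{1}{-44456 + \left(-6 + 264\right)} = \frac{1}{-44456 + 258} = \frac{1}{-44198} = - \frac{1}{44198}$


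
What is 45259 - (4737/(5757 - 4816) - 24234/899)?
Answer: 38305804012/845959 ≈ 45281.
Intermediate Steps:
45259 - (4737/(5757 - 4816) - 24234/899) = 45259 - (4737/941 - 24234*1/899) = 45259 - (4737*(1/941) - 24234/899) = 45259 - (4737/941 - 24234/899) = 45259 - 1*(-18545631/845959) = 45259 + 18545631/845959 = 38305804012/845959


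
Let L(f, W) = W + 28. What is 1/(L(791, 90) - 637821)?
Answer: -1/637703 ≈ -1.5681e-6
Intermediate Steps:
L(f, W) = 28 + W
1/(L(791, 90) - 637821) = 1/((28 + 90) - 637821) = 1/(118 - 637821) = 1/(-637703) = -1/637703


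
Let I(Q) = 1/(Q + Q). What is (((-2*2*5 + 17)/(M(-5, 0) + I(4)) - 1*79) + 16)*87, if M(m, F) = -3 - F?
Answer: -123975/23 ≈ -5390.2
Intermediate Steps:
I(Q) = 1/(2*Q)
(((-2*2*5 + 17)/(M(-5, 0) + I(4)) - 1*79) + 16)*87 = (((-2*2*5 + 17)/((-3 - 1*0) + (½)/4) - 1*79) + 16)*87 = (((-4*5 + 17)/((-3 + 0) + (½)*(¼)) - 79) + 16)*87 = (((-20 + 17)/(-3 + ⅛) - 79) + 16)*87 = ((-3/(-23/8) - 79) + 16)*87 = ((-3*(-8/23) - 79) + 16)*87 = ((24/23 - 79) + 16)*87 = (-1793/23 + 16)*87 = -1425/23*87 = -123975/23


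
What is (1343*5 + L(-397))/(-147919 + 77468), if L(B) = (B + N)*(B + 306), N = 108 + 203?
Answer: -14541/70451 ≈ -0.20640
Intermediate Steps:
N = 311
L(B) = (306 + B)*(311 + B) (L(B) = (B + 311)*(B + 306) = (311 + B)*(306 + B) = (306 + B)*(311 + B))
(1343*5 + L(-397))/(-147919 + 77468) = (1343*5 + (95166 + (-397)² + 617*(-397)))/(-147919 + 77468) = (6715 + (95166 + 157609 - 244949))/(-70451) = (6715 + 7826)*(-1/70451) = 14541*(-1/70451) = -14541/70451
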